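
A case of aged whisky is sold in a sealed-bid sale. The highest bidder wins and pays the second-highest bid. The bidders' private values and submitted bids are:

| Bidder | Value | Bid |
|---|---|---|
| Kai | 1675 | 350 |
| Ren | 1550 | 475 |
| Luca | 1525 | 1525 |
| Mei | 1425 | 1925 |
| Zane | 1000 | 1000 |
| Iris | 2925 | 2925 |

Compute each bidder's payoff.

Kai 0, Ren 0, Luca 0, Mei 0, Zane 0, Iris 1000.

Bids in descending order: Iris 2925; Mei 1925; Luca 1525; Zane 1000; Ren 475; Kai 350.
Iris has the top bid and wins; the price is the second-highest bid, 1925.
Iris's payoff = 2925 − 1925 = 1000. All other bidders lose, so their payoff is 0.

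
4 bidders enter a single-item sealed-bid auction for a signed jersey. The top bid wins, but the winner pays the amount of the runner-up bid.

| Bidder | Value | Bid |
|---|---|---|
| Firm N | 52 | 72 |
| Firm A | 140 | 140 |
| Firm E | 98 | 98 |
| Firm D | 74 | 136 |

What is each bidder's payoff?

Payoffs: Firm N 0, Firm A 4, Firm E 0, Firm D 0.

Bids in descending order: Firm A 140 > Firm D 136 > Firm E 98 > Firm N 72.
Firm A has the top bid and wins; the price is the second-highest bid, 136.
Firm A's payoff = 140 − 136 = 4. All other bidders lose, so their payoff is 0.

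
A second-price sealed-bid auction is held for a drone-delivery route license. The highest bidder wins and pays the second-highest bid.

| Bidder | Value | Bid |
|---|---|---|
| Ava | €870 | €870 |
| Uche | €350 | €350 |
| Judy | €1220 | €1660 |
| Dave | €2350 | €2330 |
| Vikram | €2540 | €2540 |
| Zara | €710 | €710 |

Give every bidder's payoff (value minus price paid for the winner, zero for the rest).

Sorted high to low: Vikram €2540; Dave €2330; Judy €1660; Ava €870; Zara €710; Uche €350.
Vikram has the top bid and wins; the price is the second-highest bid, €2330.
Vikram's payoff = €2540 − €2330 = €210. All other bidders lose, so their payoff is 0.

Payoffs: Ava €0, Uche €0, Judy €0, Dave €0, Vikram €210, Zara €0.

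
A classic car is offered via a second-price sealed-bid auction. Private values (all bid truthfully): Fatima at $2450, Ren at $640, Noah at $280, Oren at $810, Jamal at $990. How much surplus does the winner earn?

Ranking the bids: Fatima $2450 > Jamal $990 > Oren $810 > Ren $640 > Noah $280.
Fatima wins with the top bid and pays the second-highest, $990.
Surplus = $2450 − $990 = $1460.

Winner's surplus: $1460.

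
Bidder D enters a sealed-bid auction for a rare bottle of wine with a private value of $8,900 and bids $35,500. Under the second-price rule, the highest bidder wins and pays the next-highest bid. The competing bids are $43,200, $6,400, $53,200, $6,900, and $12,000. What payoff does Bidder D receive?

Highest competing bid: $53,200.
Bidder D's bid $35,500 is not the highest, so Bidder D loses, pays nothing, and earns zero payoff.

Payoff = $0.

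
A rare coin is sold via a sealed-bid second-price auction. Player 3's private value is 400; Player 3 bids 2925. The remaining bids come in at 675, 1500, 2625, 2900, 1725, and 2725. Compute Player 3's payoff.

Highest competing bid: 2900.
Player 3's bid 2925 is the highest overall, so Player 3 wins and pays the second-highest bid, 2900.
Payoff = value − price = 400 − 2900 = -2500.

The bidder's payoff: -2500.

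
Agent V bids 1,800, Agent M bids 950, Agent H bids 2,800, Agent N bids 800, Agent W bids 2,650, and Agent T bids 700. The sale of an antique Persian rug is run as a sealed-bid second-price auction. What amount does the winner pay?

Sorted high to low: Agent H 2,800 > Agent W 2,650 > Agent V 1,800 > Agent M 950 > Agent N 800 > Agent T 700.
Agent H has the highest bid, so Agent H wins.
The second-highest bid is 2,650, so that is what Agent H pays.

Price paid: 2,650.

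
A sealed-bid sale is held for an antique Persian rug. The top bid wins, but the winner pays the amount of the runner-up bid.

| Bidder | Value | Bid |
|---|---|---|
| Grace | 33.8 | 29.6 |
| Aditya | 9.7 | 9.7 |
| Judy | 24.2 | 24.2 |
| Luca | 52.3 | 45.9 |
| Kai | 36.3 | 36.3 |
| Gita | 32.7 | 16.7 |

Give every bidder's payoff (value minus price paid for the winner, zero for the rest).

Payoffs: Grace 0.0, Aditya 0.0, Judy 0.0, Luca 16.0, Kai 0.0, Gita 0.0.

Ordered from highest: Luca 45.9 > Kai 36.3 > Grace 29.6 > Judy 24.2 > Gita 16.7 > Aditya 9.7.
Luca has the top bid and wins; the price is the second-highest bid, 36.3.
Luca's payoff = 52.3 − 36.3 = 16.0. All other bidders lose, so their payoff is 0.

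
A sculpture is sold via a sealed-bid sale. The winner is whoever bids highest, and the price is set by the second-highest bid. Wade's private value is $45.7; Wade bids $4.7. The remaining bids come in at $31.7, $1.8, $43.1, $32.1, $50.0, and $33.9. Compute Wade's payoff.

$0.0

Highest competing bid: $50.0.
Wade's bid $4.7 is not the highest, so Wade loses, pays nothing, and earns zero payoff.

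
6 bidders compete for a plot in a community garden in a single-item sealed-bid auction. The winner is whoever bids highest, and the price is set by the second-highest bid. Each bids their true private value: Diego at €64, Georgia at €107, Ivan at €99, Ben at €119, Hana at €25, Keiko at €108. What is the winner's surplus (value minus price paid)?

Ranking the bids: Ben €119, then Keiko €108, then Georgia €107, then Ivan €99, then Diego €64, then Hana €25.
Ben wins with the top bid and pays the second-highest, €108.
Surplus = €119 − €108 = €11.

Winner's surplus: €11.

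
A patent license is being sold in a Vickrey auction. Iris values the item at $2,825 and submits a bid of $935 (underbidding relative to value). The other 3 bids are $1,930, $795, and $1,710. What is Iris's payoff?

Highest competing bid: $1,930.
Iris's bid $935 is not the highest, so Iris loses, pays nothing, and earns zero payoff.

Iris's payoff: $0.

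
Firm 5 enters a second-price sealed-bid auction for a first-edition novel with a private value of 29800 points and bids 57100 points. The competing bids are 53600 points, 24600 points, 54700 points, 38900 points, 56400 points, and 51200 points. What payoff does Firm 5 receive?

Highest competing bid: 56400 points.
Firm 5's bid 57100 points is the highest overall, so Firm 5 wins and pays the second-highest bid, 56400 points.
Payoff = value − price = 29800 points − 56400 points = -26600 points.

Payoff = -26600 points.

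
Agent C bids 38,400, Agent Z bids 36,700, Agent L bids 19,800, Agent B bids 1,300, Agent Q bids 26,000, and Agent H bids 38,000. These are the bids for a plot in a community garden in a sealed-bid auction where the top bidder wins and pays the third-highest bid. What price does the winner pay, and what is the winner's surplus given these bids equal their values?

Bids in descending order: Agent C 38,400; Agent H 38,000; Agent Z 36,700; Agent Q 26,000; Agent L 19,800; Agent B 1,300.
Agent C is the highest bidder, so Agent C wins.
Under the third-price rule, the price is the third-highest bid: 36,700.
Surplus = 38,400 − 36,700 = 1,700.

Price 36,700; surplus 1,700.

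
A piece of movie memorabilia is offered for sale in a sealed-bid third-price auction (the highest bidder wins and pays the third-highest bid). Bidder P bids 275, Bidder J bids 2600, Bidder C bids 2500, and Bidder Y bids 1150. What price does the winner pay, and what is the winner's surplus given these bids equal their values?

Ranking the bids: Bidder J 2600; Bidder C 2500; Bidder Y 1150; Bidder P 275.
Bidder J is the highest bidder, so Bidder J wins.
Under the third-price rule, the price is the third-highest bid: 1150.
Surplus = 2600 − 1150 = 1450.

Price 1150; surplus 1450.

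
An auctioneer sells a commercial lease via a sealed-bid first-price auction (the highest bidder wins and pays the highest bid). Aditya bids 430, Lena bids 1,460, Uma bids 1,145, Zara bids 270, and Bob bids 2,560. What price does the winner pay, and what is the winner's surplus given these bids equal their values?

Ranking the bids: Bob 2,560, then Lena 1,460, then Uma 1,145, then Aditya 430, then Zara 270.
Bob is the highest bidder, so Bob wins.
Under the first-price rule, the price is the highest bid: 2,560.
Surplus = 2,560 − 2,560 = 0.

Price 2,560; surplus 0.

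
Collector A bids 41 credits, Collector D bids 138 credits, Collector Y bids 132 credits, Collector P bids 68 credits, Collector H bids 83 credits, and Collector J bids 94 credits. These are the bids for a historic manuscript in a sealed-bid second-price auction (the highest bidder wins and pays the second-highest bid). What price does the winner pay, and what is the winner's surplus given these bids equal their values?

The winner pays 132 credits for a surplus of 6 credits.

Ordered from highest: Collector D 138 credits > Collector Y 132 credits > Collector J 94 credits > Collector H 83 credits > Collector P 68 credits > Collector A 41 credits.
Collector D is the highest bidder, so Collector D wins.
Under the second-price rule, the price is the second-highest bid: 132 credits.
Surplus = 138 credits − 132 credits = 6 credits.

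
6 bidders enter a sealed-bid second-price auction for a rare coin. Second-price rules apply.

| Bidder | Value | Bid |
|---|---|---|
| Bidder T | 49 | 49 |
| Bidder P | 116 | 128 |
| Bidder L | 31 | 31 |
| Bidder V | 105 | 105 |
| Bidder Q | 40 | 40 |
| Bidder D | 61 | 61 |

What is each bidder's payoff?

Ordered from highest: Bidder P 128; Bidder V 105; Bidder D 61; Bidder T 49; Bidder Q 40; Bidder L 31.
Bidder P has the top bid and wins; the price is the second-highest bid, 105.
Bidder P's payoff = 116 − 105 = 11. All other bidders lose, so their payoff is 0.

Payoffs: Bidder T 0, Bidder P 11, Bidder L 0, Bidder V 0, Bidder Q 0, Bidder D 0.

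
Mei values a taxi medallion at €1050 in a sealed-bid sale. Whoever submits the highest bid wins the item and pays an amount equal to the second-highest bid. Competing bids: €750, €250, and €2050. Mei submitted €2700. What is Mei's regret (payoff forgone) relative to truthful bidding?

The highest competing bid is €2050.
Bidding truthfully at €1050: the top bid is €2050 (a rival), so Mei loses. Payoff = €0.
Bidding €2700: Mei has the top bid, wins, and pays the second-highest bid €2050. Payoff = €1050 − €2050 = -€1000.
Regret = truthful payoff − actual payoff = €0 − -€1000 = €1000.

€1000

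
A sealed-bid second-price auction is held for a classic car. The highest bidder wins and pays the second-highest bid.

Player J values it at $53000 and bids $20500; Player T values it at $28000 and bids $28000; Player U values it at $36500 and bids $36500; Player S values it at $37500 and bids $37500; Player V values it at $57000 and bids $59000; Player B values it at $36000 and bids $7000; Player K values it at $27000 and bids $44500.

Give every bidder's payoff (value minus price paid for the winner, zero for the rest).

Payoffs: Player J $0, Player T $0, Player U $0, Player S $0, Player V $12500, Player B $0, Player K $0.

Sorted high to low: Player V $59000; Player K $44500; Player S $37500; Player U $36500; Player T $28000; Player J $20500; Player B $7000.
Player V has the top bid and wins; the price is the second-highest bid, $44500.
Player V's payoff = $57000 − $44500 = $12500. All other bidders lose, so their payoff is 0.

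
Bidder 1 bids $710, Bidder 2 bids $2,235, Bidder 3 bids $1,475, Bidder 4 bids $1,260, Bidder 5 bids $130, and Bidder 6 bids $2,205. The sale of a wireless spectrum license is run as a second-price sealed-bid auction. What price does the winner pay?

Sorted high to low: Bidder 2 $2,235, then Bidder 6 $2,205, then Bidder 3 $1,475, then Bidder 4 $1,260, then Bidder 1 $710, then Bidder 5 $130.
Bidder 2 has the highest bid, so Bidder 2 wins.
The second-highest bid is $2,205, so that is what Bidder 2 pays.

$2,205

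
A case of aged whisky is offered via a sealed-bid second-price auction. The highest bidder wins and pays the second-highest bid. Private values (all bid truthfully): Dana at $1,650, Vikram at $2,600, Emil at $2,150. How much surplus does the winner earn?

Sorted high to low: Vikram $2,600, then Emil $2,150, then Dana $1,650.
Vikram wins with the top bid and pays the second-highest, $2,150.
Surplus = $2,600 − $2,150 = $450.

$450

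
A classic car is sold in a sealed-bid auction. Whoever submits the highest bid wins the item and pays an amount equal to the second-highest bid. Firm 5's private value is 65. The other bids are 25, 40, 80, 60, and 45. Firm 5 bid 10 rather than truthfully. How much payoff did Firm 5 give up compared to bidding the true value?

The highest competing bid is 80.
Bidding truthfully at 65: the top bid is 80 (a rival), so Firm 5 loses. Payoff = 0.
Bidding 10: the top bid is 80 (a rival), so Firm 5 loses. Payoff = 0.
Regret = truthful payoff − actual payoff = 0 − 0 = 0.

Payoff forgone: 0.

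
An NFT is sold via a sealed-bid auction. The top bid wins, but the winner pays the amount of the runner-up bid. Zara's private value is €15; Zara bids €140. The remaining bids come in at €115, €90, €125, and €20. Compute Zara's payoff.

Highest competing bid: €125.
Zara's bid €140 is the highest overall, so Zara wins and pays the second-highest bid, €125.
Payoff = value − price = €15 − €125 = -€110.
Overbidding won the item at a price above value — truthful bidding would have avoided this loss.

-€110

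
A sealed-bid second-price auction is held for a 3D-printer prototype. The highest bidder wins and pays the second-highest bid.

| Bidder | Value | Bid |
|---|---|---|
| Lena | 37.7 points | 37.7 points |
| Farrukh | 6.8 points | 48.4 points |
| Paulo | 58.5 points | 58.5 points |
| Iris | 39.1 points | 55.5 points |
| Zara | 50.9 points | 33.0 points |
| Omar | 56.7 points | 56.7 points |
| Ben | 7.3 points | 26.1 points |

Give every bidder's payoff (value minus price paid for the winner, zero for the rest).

Payoffs: Lena 0.0 points, Farrukh 0.0 points, Paulo 1.8 points, Iris 0.0 points, Zara 0.0 points, Omar 0.0 points, Ben 0.0 points.

Bids in descending order: Paulo 58.5 points; Omar 56.7 points; Iris 55.5 points; Farrukh 48.4 points; Lena 37.7 points; Zara 33.0 points; Ben 26.1 points.
Paulo has the top bid and wins; the price is the second-highest bid, 56.7 points.
Paulo's payoff = 58.5 points − 56.7 points = 1.8 points. All other bidders lose, so their payoff is 0.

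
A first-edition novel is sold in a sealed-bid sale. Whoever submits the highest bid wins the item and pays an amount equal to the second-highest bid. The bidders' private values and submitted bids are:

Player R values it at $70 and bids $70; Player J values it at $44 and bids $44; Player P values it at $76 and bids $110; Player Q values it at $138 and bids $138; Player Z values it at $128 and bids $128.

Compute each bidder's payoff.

Ranking the bids: Player Q $138, then Player Z $128, then Player P $110, then Player R $70, then Player J $44.
Player Q has the top bid and wins; the price is the second-highest bid, $128.
Player Q's payoff = $138 − $128 = $10. All other bidders lose, so their payoff is 0.

Payoffs: Player R $0, Player J $0, Player P $0, Player Q $10, Player Z $0.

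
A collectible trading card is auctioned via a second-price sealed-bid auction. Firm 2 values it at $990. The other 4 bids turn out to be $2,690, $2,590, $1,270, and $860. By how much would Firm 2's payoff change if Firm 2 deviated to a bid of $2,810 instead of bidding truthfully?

Change in payoff: -$1,700.

The highest competing bid is $2,690.
Bidding truthfully at $990: the top bid is $2,690 (a rival), so Firm 2 loses. Payoff = $0.
Bidding $2,810: Firm 2 has the top bid, wins, and pays the second-highest bid $2,690. Payoff = $990 − $2,690 = -$1,700.
Change = -$1,700 − $0 = -$1,700.
Deviating from a truthful bid can only lose payoff in a second-price auction — never gain.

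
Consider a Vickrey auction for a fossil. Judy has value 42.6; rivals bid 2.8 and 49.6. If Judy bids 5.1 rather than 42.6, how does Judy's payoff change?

Change in payoff: 0.0.

The highest competing bid is 49.6.
Bidding truthfully at 42.6: the top bid is 49.6 (a rival), so Judy loses. Payoff = 0.0.
Bidding 5.1: the top bid is 49.6 (a rival), so Judy loses. Payoff = 0.0.
Change = 0.0 − 0.0 = 0.0.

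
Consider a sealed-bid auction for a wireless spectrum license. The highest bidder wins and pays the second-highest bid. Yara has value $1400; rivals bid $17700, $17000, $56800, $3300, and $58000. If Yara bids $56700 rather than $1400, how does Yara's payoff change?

Change in payoff: $0.

The highest competing bid is $58000.
Bidding truthfully at $1400: the top bid is $58000 (a rival), so Yara loses. Payoff = $0.
Bidding $56700: the top bid is $58000 (a rival), so Yara loses. Payoff = $0.
Change = $0 − $0 = $0.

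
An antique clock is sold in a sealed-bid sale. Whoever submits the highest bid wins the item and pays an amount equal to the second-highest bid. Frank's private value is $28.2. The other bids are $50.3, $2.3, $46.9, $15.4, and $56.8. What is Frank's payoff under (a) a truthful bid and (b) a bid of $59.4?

Truthful: $0.0; alternative: -$28.6.

The highest competing bid is $56.8.
Bidding truthfully at $28.2: the top bid is $56.8 (a rival), so Frank loses. Payoff = $0.0.
Bidding $59.4: Frank has the top bid, wins, and pays the second-highest bid $56.8. Payoff = $28.2 − $56.8 = -$28.6.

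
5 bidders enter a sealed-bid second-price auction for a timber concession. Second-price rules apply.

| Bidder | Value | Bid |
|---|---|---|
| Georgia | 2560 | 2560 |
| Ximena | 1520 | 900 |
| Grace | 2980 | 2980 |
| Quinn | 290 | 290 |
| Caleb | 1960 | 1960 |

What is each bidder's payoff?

Bids in descending order: Grace 2980 > Georgia 2560 > Caleb 1960 > Ximena 900 > Quinn 290.
Grace has the top bid and wins; the price is the second-highest bid, 2560.
Grace's payoff = 2980 − 2560 = 420. All other bidders lose, so their payoff is 0.

Georgia 0, Ximena 0, Grace 420, Quinn 0, Caleb 0.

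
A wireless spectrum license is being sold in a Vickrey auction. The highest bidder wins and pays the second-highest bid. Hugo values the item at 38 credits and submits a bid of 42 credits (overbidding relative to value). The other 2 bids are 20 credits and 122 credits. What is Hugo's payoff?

Hugo's payoff: 0 credits.

Highest competing bid: 122 credits.
Hugo's bid 42 credits is not the highest, so Hugo loses, pays nothing, and earns zero payoff.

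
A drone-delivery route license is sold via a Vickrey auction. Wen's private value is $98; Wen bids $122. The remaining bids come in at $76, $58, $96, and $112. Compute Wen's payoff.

-$14

Highest competing bid: $112.
Wen's bid $122 is the highest overall, so Wen wins and pays the second-highest bid, $112.
Payoff = value − price = $98 − $112 = -$14.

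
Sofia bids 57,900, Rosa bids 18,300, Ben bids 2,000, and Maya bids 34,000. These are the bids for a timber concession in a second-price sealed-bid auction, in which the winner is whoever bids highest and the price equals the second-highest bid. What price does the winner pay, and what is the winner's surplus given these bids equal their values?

The winner pays 34,000 for a surplus of 23,900.

Sorted high to low: Sofia 57,900; Maya 34,000; Rosa 18,300; Ben 2,000.
Sofia is the highest bidder, so Sofia wins.
Under the second-price rule, the price is the second-highest bid: 34,000.
Surplus = 57,900 − 34,000 = 23,900.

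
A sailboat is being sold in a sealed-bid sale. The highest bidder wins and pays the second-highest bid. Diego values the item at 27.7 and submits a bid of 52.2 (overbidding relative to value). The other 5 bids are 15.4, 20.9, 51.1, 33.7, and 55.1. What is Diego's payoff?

0.0

Highest competing bid: 55.1.
Diego's bid 52.2 is not the highest, so Diego loses, pays nothing, and earns zero payoff.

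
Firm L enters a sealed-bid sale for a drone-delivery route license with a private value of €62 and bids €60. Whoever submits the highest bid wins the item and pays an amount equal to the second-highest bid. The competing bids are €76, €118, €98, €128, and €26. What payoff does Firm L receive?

€0

Highest competing bid: €128.
Firm L's bid €60 is not the highest, so Firm L loses, pays nothing, and earns zero payoff.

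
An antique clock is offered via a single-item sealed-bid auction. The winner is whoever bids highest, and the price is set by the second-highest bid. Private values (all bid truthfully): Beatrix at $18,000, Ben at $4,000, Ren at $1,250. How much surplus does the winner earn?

Surplus = $14,000.

Ordered from highest: Beatrix $18,000, then Ben $4,000, then Ren $1,250.
Beatrix wins with the top bid and pays the second-highest, $4,000.
Surplus = $18,000 − $4,000 = $14,000.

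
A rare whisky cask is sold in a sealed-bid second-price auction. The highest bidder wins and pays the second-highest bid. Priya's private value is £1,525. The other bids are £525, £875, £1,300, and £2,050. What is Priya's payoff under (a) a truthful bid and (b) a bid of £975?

Truthful: £0; alternative: £0.

The highest competing bid is £2,050.
Bidding truthfully at £1,525: the top bid is £2,050 (a rival), so Priya loses. Payoff = £0.
Bidding £975: the top bid is £2,050 (a rival), so Priya loses. Payoff = £0.
The bid only affects whether you win, not the price — here both bids land on the same side of the top rival bid, so the deviation is payoff-neutral.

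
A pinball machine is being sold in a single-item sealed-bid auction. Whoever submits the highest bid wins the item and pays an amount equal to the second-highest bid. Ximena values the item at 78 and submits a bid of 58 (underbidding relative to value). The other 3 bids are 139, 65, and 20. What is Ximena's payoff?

Highest competing bid: 139.
Ximena's bid 58 is not the highest, so Ximena loses, pays nothing, and earns zero payoff.

0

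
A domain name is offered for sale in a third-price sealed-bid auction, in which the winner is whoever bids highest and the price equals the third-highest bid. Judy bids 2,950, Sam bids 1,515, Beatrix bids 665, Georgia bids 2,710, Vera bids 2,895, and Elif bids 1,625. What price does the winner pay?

Ordered from highest: Judy 2,950; Vera 2,895; Georgia 2,710; Elif 1,625; Sam 1,515; Beatrix 665.
Judy is the highest bidder, so Judy wins.
Under the third-price rule, the price is the third-highest bid: 2,710.

Price paid: 2,710.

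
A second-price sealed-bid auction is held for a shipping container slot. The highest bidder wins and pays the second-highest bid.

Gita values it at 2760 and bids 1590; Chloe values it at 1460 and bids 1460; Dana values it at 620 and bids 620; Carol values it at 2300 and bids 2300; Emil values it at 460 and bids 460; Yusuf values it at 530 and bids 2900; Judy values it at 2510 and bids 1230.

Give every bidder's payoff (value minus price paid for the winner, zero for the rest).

Payoffs: Gita 0, Chloe 0, Dana 0, Carol 0, Emil 0, Yusuf -1770, Judy 0.

Bids in descending order: Yusuf 2900 > Carol 2300 > Gita 1590 > Chloe 1460 > Judy 1230 > Dana 620 > Emil 460.
Yusuf has the top bid and wins; the price is the second-highest bid, 2300.
Yusuf's payoff = 530 − 2300 = -1770. All other bidders lose, so their payoff is 0.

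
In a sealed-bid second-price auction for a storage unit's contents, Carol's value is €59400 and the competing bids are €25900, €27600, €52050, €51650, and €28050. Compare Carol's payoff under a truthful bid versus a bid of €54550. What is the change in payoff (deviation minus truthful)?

The highest competing bid is €52050.
Bidding truthfully at €59400: Carol has the top bid, wins, and pays the second-highest bid €52050. Payoff = €59400 − €52050 = €7350.
Bidding €54550: Carol has the top bid, wins, and pays the second-highest bid €52050. Payoff = €59400 − €52050 = €7350.
Change = €7350 − €7350 = €0.
The bid only affects whether you win, not the price — here both bids land on the same side of the top rival bid, so the deviation is payoff-neutral.

Change in payoff: €0.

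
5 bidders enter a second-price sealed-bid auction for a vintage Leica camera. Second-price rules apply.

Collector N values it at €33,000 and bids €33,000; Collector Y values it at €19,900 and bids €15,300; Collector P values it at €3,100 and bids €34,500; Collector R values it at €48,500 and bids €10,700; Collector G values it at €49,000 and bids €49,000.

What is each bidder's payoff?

Collector N €0, Collector Y €0, Collector P €0, Collector R €0, Collector G €14,500.

Sorted high to low: Collector G €49,000, then Collector P €34,500, then Collector N €33,000, then Collector Y €15,300, then Collector R €10,700.
Collector G has the top bid and wins; the price is the second-highest bid, €34,500.
Collector G's payoff = €49,000 − €34,500 = €14,500. All other bidders lose, so their payoff is 0.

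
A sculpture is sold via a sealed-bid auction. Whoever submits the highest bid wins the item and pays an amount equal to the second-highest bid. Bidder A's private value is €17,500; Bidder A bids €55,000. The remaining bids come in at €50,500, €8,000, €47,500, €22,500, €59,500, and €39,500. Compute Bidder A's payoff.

€0

Highest competing bid: €59,500.
Bidder A's bid €55,000 is not the highest, so Bidder A loses, pays nothing, and earns zero payoff.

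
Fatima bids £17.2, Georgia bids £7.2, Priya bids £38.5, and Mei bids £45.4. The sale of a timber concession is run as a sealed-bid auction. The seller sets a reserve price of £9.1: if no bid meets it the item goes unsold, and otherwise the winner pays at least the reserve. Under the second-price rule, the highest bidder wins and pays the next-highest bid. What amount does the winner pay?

Price paid: £38.5.

Ranking the bids: Mei £45.4; Priya £38.5; Fatima £17.2; Georgia £7.2.
Mei has the highest bid, so Mei wins.
The second-highest bid is £38.5, which exceeds the reserve, so that sets the price.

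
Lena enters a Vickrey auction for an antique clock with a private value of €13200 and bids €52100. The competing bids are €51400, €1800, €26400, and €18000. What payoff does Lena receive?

Highest competing bid: €51400.
Lena's bid €52100 is the highest overall, so Lena wins and pays the second-highest bid, €51400.
Payoff = value − price = €13200 − €51400 = -€38200.

-€38200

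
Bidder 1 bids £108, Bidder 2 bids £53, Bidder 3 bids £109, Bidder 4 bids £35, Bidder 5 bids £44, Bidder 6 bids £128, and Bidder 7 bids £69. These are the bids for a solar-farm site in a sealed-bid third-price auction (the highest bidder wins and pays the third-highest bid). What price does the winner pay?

The winner pays £108.

Ordered from highest: Bidder 6 £128; Bidder 3 £109; Bidder 1 £108; Bidder 7 £69; Bidder 2 £53; Bidder 5 £44; Bidder 4 £35.
Bidder 6 is the highest bidder, so Bidder 6 wins.
Under the third-price rule, the price is the third-highest bid: £108.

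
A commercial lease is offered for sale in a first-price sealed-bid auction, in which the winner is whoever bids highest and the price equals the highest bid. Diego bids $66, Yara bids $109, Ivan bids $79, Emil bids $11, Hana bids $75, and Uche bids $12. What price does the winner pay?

Price paid: $109.

Bids in descending order: Yara $109 > Ivan $79 > Hana $75 > Diego $66 > Uche $12 > Emil $11.
Yara is the highest bidder, so Yara wins.
Under the first-price rule, the price is the highest bid: $109.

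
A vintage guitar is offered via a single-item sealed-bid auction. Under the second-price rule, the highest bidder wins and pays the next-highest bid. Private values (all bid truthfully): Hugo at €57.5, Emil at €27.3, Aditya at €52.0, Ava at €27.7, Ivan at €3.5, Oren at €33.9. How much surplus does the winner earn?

€5.5

Ordered from highest: Hugo €57.5, then Aditya €52.0, then Oren €33.9, then Ava €27.7, then Emil €27.3, then Ivan €3.5.
Hugo wins with the top bid and pays the second-highest, €52.0.
Surplus = €57.5 − €52.0 = €5.5.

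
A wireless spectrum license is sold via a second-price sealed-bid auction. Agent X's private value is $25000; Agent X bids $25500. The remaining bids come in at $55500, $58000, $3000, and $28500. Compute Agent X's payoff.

Highest competing bid: $58000.
Agent X's bid $25500 is not the highest, so Agent X loses, pays nothing, and earns zero payoff.

$0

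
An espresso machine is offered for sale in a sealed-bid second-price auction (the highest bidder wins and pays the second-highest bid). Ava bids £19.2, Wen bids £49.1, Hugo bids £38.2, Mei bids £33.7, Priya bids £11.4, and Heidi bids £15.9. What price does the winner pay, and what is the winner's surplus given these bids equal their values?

The winner pays £38.2 for a surplus of £10.9.

Sorted high to low: Wen £49.1, then Hugo £38.2, then Mei £33.7, then Ava £19.2, then Heidi £15.9, then Priya £11.4.
Wen is the highest bidder, so Wen wins.
Under the second-price rule, the price is the second-highest bid: £38.2.
Surplus = £49.1 − £38.2 = £10.9.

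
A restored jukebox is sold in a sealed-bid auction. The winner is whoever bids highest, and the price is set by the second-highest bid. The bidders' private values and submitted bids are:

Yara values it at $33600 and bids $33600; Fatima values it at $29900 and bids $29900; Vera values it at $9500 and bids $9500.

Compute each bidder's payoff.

Bids in descending order: Yara $33600 > Fatima $29900 > Vera $9500.
Yara has the top bid and wins; the price is the second-highest bid, $29900.
Yara's payoff = $33600 − $29900 = $3700. All other bidders lose, so their payoff is 0.

Payoffs: Yara $3700, Fatima $0, Vera $0.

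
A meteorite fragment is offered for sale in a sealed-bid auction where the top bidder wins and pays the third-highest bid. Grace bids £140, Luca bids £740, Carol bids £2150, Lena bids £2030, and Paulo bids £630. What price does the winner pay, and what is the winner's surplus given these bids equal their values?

The winner pays £740 for a surplus of £1410.

Sorted high to low: Carol £2150; Lena £2030; Luca £740; Paulo £630; Grace £140.
Carol is the highest bidder, so Carol wins.
Under the third-price rule, the price is the third-highest bid: £740.
Surplus = £2150 − £740 = £1410.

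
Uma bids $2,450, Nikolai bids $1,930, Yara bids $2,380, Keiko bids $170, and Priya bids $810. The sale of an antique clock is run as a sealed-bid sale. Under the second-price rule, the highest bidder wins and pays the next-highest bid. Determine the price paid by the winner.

Ranking the bids: Uma $2,450, then Yara $2,380, then Nikolai $1,930, then Priya $810, then Keiko $170.
Uma has the highest bid, so Uma wins.
The second-highest bid is $2,380, so that is what Uma pays.

Price paid: $2,380.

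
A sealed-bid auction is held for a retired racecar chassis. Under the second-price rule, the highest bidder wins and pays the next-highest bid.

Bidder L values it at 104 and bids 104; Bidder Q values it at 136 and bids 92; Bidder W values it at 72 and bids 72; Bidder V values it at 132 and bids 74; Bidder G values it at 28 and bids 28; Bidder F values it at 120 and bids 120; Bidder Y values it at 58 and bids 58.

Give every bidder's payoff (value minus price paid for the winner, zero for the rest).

Ordered from highest: Bidder F 120; Bidder L 104; Bidder Q 92; Bidder V 74; Bidder W 72; Bidder Y 58; Bidder G 28.
Bidder F has the top bid and wins; the price is the second-highest bid, 104.
Bidder F's payoff = 120 − 104 = 16. All other bidders lose, so their payoff is 0.

Bidder L 0, Bidder Q 0, Bidder W 0, Bidder V 0, Bidder G 0, Bidder F 16, Bidder Y 0.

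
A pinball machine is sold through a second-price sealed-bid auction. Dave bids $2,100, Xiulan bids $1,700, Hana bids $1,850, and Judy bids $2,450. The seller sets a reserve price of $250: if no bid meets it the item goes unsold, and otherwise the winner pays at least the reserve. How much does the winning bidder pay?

The winner pays $2,100.

Sorted high to low: Judy $2,450 > Dave $2,100 > Hana $1,850 > Xiulan $1,700.
Judy has the highest bid, so Judy wins.
The second-highest bid is $2,100, which exceeds the reserve, so that sets the price.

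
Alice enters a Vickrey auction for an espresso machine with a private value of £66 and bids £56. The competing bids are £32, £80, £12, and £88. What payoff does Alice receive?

Payoff = £0.

Highest competing bid: £88.
Alice's bid £56 is not the highest, so Alice loses, pays nothing, and earns zero payoff.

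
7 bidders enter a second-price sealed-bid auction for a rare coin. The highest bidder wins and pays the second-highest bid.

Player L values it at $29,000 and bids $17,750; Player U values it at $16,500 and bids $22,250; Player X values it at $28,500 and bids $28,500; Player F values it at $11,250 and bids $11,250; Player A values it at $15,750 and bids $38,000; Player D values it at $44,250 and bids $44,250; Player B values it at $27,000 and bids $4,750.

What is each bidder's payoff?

Sorted high to low: Player D $44,250, then Player A $38,000, then Player X $28,500, then Player U $22,250, then Player L $17,750, then Player F $11,250, then Player B $4,750.
Player D has the top bid and wins; the price is the second-highest bid, $38,000.
Player D's payoff = $44,250 − $38,000 = $6,250. All other bidders lose, so their payoff is 0.

Player L $0, Player U $0, Player X $0, Player F $0, Player A $0, Player D $6,250, Player B $0.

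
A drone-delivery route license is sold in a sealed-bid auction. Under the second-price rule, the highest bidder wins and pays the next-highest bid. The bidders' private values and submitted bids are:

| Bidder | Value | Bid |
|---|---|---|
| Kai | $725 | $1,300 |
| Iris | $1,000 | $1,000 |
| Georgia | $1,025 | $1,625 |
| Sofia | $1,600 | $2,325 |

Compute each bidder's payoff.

Payoffs: Kai $0, Iris $0, Georgia $0, Sofia -$25.

Ordered from highest: Sofia $2,325; Georgia $1,625; Kai $1,300; Iris $1,000.
Sofia has the top bid and wins; the price is the second-highest bid, $1,625.
Sofia's payoff = $1,600 − $1,625 = -$25. All other bidders lose, so their payoff is 0.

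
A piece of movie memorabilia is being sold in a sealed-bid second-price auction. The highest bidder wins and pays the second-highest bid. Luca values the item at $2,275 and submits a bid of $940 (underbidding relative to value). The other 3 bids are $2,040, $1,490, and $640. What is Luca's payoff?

Highest competing bid: $2,040.
Luca's bid $940 is not the highest, so Luca loses, pays nothing, and earns zero payoff.

$0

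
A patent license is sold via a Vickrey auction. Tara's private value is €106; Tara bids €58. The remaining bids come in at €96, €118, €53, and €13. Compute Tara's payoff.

Payoff = €0.

Highest competing bid: €118.
Tara's bid €58 is not the highest, so Tara loses, pays nothing, and earns zero payoff.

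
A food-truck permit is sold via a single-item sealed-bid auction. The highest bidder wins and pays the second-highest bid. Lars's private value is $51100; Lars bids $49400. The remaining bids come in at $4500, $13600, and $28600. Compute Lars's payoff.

Highest competing bid: $28600.
Lars's bid $49400 is the highest overall, so Lars wins and pays the second-highest bid, $28600.
Payoff = value − price = $51100 − $28600 = $22500.

Payoff = $22500.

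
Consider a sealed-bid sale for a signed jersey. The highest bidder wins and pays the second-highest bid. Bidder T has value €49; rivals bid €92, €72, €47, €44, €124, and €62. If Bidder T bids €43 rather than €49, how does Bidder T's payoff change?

€0

The highest competing bid is €124.
Bidding truthfully at €49: the top bid is €124 (a rival), so Bidder T loses. Payoff = €0.
Bidding €43: the top bid is €124 (a rival), so Bidder T loses. Payoff = €0.
Change = €0 − €0 = €0.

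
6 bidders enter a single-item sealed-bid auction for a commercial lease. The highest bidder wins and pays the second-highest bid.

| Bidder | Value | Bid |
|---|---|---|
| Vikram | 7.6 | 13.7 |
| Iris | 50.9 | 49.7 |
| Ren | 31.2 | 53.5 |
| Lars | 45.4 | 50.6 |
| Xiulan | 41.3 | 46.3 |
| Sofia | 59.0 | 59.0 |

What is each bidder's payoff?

Vikram 0.0, Iris 0.0, Ren 0.0, Lars 0.0, Xiulan 0.0, Sofia 5.5.

Ranking the bids: Sofia 59.0, then Ren 53.5, then Lars 50.6, then Iris 49.7, then Xiulan 46.3, then Vikram 13.7.
Sofia has the top bid and wins; the price is the second-highest bid, 53.5.
Sofia's payoff = 59.0 − 53.5 = 5.5. All other bidders lose, so their payoff is 0.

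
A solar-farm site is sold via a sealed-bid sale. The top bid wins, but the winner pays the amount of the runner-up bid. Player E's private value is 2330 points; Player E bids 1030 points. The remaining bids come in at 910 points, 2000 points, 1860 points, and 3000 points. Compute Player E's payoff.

Payoff = 0 points.

Highest competing bid: 3000 points.
Player E's bid 1030 points is not the highest, so Player E loses, pays nothing, and earns zero payoff.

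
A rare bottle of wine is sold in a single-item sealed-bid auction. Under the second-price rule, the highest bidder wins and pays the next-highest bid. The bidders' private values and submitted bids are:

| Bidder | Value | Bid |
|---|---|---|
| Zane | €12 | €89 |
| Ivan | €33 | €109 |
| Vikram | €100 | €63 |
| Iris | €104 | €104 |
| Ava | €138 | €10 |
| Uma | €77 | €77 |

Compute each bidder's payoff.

Zane €0, Ivan -€71, Vikram €0, Iris €0, Ava €0, Uma €0.

Sorted high to low: Ivan €109; Iris €104; Zane €89; Uma €77; Vikram €63; Ava €10.
Ivan has the top bid and wins; the price is the second-highest bid, €104.
Ivan's payoff = €33 − €104 = -€71. All other bidders lose, so their payoff is 0.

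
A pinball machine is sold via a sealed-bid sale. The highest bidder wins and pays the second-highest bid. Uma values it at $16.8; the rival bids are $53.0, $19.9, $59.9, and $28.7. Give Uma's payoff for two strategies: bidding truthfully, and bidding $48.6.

The highest competing bid is $59.9.
Bidding truthfully at $16.8: the top bid is $59.9 (a rival), so Uma loses. Payoff = $0.0.
Bidding $48.6: the top bid is $59.9 (a rival), so Uma loses. Payoff = $0.0.

Truthful: $0.0; alternative: $0.0.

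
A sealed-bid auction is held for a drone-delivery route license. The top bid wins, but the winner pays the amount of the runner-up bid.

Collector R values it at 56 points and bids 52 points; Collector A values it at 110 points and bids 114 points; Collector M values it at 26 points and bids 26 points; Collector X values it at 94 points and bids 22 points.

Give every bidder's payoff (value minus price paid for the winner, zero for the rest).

Ranking the bids: Collector A 114 points, then Collector R 52 points, then Collector M 26 points, then Collector X 22 points.
Collector A has the top bid and wins; the price is the second-highest bid, 52 points.
Collector A's payoff = 110 points − 52 points = 58 points. All other bidders lose, so their payoff is 0.

Collector R 0 points, Collector A 58 points, Collector M 0 points, Collector X 0 points.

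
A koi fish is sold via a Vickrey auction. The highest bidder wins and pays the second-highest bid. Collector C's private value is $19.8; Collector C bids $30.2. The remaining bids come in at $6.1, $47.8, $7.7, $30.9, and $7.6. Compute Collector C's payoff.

Highest competing bid: $47.8.
Collector C's bid $30.2 is not the highest, so Collector C loses, pays nothing, and earns zero payoff.

Collector C's payoff: $0.0.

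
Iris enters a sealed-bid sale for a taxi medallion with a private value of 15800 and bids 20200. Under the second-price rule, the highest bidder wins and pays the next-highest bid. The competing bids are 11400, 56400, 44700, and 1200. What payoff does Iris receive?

Highest competing bid: 56400.
Iris's bid 20200 is not the highest, so Iris loses, pays nothing, and earns zero payoff.

Payoff = 0.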